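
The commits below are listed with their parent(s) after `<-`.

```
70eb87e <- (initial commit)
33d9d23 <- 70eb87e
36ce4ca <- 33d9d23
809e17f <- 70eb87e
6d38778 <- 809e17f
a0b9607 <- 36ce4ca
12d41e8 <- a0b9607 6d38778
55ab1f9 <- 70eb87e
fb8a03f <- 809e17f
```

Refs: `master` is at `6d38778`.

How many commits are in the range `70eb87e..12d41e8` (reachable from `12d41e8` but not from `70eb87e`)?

Reachable from 12d41e8: {12d41e8, 33d9d23, 36ce4ca, 6d38778, 70eb87e, 809e17f, a0b9607}.
Reachable from 70eb87e: {70eb87e}.
In 12d41e8's history but not 70eb87e's: {12d41e8, 33d9d23, 36ce4ca, 6d38778, 809e17f, a0b9607} — 6 commits.

6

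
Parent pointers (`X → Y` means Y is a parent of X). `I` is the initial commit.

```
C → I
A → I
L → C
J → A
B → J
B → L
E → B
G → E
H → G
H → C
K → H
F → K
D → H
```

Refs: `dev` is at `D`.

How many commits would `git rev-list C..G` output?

6

Reachable from G: {A, B, C, E, G, I, J, L}.
Reachable from C: {C, I}.
In G's history but not C's: {A, B, E, G, J, L} — 6 commits.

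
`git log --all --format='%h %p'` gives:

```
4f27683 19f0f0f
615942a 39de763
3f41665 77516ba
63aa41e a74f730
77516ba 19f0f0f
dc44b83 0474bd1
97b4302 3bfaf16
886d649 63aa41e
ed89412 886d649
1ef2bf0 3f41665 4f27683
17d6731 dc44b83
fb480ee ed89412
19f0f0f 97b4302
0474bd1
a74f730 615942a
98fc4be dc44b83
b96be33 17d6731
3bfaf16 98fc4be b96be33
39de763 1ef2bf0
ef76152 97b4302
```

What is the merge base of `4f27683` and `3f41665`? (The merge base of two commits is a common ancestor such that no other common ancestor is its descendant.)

Ancestors of 4f27683: {0474bd1, 17d6731, 19f0f0f, 3bfaf16, 4f27683, 97b4302, 98fc4be, b96be33, dc44b83}.
Ancestors of 3f41665: {0474bd1, 17d6731, 19f0f0f, 3bfaf16, 3f41665, 77516ba, 97b4302, 98fc4be, b96be33, dc44b83}.
Common ancestors: {0474bd1, 17d6731, 19f0f0f, 3bfaf16, 97b4302, 98fc4be, b96be33, dc44b83}.
Among these, 19f0f0f is not an ancestor of any other common ancestor — it is the merge base.

19f0f0f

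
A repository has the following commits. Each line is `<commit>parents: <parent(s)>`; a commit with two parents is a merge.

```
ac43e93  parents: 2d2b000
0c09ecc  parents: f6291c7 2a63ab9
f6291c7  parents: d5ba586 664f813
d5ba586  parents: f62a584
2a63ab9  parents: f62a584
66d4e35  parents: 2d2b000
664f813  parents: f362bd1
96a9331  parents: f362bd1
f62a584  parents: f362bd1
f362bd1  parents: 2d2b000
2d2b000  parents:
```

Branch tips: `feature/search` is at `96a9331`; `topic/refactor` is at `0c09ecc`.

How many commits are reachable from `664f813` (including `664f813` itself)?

Walking parent pointers from 664f813: reachable set = {2d2b000, 664f813, f362bd1}.
That is 3 commits.

3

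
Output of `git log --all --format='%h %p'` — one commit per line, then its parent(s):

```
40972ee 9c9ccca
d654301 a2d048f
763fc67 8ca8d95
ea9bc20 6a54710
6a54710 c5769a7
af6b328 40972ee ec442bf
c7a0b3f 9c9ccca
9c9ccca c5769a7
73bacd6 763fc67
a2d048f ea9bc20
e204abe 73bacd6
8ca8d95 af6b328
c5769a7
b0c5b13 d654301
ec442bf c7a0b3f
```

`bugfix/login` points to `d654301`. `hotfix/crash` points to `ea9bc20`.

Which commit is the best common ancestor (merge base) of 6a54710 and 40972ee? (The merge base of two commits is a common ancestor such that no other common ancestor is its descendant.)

Ancestors of 6a54710: {6a54710, c5769a7}.
Ancestors of 40972ee: {40972ee, 9c9ccca, c5769a7}.
Common ancestors: {c5769a7}.
The only common ancestor is c5769a7, so it is the merge base.

c5769a7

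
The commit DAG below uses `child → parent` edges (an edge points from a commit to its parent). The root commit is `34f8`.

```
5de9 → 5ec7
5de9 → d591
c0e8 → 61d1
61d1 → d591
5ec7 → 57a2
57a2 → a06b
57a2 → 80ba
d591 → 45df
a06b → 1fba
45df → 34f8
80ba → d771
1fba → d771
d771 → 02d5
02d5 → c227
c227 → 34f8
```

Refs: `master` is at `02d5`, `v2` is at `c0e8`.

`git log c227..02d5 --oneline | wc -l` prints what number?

1

Reachable from 02d5: {02d5, 34f8, c227}.
Reachable from c227: {34f8, c227}.
In 02d5's history but not c227's: {02d5} — 1 commit.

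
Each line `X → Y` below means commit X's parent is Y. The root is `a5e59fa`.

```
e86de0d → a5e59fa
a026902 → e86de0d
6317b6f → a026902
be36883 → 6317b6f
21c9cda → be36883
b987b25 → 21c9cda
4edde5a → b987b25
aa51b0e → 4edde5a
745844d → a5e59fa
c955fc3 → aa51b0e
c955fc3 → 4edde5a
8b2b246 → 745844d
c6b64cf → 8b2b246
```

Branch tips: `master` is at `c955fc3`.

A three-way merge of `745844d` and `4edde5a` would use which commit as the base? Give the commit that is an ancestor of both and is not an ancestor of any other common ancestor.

Ancestors of 745844d: {745844d, a5e59fa}.
Ancestors of 4edde5a: {21c9cda, 4edde5a, 6317b6f, a026902, a5e59fa, b987b25, be36883, e86de0d}.
Common ancestors: {a5e59fa}.
The only common ancestor is a5e59fa, so it is the merge base.

a5e59fa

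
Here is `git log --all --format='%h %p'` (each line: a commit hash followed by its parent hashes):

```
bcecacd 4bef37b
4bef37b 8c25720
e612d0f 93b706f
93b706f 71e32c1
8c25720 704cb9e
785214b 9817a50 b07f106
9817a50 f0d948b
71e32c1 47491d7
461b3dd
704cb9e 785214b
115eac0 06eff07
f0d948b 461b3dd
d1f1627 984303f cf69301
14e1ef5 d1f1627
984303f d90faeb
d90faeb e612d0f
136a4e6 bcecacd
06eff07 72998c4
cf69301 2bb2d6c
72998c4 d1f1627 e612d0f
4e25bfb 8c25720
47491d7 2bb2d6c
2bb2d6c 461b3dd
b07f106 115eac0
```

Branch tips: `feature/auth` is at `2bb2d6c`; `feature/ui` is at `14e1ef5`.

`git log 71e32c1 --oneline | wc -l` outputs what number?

4

Walking parent pointers from 71e32c1: reachable set = {2bb2d6c, 461b3dd, 47491d7, 71e32c1}.
That is 4 commits.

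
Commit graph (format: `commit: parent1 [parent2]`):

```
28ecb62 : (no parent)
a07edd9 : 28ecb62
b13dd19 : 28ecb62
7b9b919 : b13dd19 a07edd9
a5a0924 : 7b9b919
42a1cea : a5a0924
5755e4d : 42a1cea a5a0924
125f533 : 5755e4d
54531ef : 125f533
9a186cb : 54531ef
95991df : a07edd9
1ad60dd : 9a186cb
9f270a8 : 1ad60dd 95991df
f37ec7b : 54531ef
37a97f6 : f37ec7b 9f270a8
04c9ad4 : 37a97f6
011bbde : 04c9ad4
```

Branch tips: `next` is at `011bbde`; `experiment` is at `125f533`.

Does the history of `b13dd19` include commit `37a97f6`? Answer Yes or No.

Ancestors of b13dd19: {28ecb62, b13dd19}.
37a97f6 is not in that set, so it is not an ancestor of b13dd19.

No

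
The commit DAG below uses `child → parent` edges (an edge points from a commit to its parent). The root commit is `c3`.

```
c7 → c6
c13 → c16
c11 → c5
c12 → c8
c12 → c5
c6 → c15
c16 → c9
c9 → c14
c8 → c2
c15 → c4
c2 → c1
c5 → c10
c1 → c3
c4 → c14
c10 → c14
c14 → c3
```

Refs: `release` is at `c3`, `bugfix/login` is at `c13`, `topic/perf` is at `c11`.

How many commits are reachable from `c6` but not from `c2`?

4

Reachable from c6: {c14, c15, c3, c4, c6}.
Reachable from c2: {c1, c2, c3}.
In c6's history but not c2's: {c14, c15, c4, c6} — 4 commits.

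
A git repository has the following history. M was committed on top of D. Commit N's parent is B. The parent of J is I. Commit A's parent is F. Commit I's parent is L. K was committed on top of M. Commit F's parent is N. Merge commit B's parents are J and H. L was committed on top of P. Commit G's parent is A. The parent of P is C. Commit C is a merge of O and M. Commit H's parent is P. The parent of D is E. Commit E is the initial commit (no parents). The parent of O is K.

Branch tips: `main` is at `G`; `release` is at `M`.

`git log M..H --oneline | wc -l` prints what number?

5

Reachable from H: {C, D, E, H, K, M, O, P}.
Reachable from M: {D, E, M}.
In H's history but not M's: {C, H, K, O, P} — 5 commits.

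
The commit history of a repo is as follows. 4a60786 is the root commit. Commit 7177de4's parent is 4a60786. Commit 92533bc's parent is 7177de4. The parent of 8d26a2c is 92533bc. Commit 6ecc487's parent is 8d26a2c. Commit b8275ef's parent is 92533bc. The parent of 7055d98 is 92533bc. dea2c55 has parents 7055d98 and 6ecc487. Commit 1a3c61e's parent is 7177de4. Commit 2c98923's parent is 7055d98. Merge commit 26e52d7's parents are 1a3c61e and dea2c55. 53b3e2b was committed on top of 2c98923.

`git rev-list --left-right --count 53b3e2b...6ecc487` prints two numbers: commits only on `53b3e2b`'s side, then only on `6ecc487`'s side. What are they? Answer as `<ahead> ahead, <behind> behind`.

Reachable from 53b3e2b: {2c98923, 4a60786, 53b3e2b, 7055d98, 7177de4, 92533bc}.
Reachable from 6ecc487: {4a60786, 6ecc487, 7177de4, 8d26a2c, 92533bc}.
Only in 53b3e2b's history (ahead): {2c98923, 53b3e2b, 7055d98} — 3.
Only in 6ecc487's history (behind): {6ecc487, 8d26a2c} — 2.

3 ahead, 2 behind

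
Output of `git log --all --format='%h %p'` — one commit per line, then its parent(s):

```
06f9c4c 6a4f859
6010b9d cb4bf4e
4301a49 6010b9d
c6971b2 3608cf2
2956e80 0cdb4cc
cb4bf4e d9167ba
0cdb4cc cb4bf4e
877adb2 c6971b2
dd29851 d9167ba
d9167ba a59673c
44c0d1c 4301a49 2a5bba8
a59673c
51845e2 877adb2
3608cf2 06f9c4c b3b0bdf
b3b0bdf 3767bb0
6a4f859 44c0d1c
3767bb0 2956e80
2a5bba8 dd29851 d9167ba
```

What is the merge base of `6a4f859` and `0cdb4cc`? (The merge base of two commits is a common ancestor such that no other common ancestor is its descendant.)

cb4bf4e

Ancestors of 6a4f859: {2a5bba8, 4301a49, 44c0d1c, 6010b9d, 6a4f859, a59673c, cb4bf4e, d9167ba, dd29851}.
Ancestors of 0cdb4cc: {0cdb4cc, a59673c, cb4bf4e, d9167ba}.
Common ancestors: {a59673c, cb4bf4e, d9167ba}.
Among these, cb4bf4e is not an ancestor of any other common ancestor — it is the merge base.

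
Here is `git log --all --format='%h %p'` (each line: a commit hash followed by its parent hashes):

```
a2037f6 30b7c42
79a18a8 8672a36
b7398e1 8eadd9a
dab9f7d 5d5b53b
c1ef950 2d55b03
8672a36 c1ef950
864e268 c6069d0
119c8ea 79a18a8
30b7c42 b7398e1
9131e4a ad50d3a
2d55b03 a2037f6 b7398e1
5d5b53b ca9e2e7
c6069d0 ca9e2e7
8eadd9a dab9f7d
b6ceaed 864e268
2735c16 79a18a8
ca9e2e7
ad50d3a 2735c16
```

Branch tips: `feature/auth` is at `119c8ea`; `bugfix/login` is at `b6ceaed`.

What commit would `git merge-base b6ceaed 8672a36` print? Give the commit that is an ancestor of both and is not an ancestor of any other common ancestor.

Ancestors of b6ceaed: {864e268, b6ceaed, c6069d0, ca9e2e7}.
Ancestors of 8672a36: {2d55b03, 30b7c42, 5d5b53b, 8672a36, 8eadd9a, a2037f6, b7398e1, c1ef950, ca9e2e7, dab9f7d}.
Common ancestors: {ca9e2e7}.
The only common ancestor is ca9e2e7, so it is the merge base.

ca9e2e7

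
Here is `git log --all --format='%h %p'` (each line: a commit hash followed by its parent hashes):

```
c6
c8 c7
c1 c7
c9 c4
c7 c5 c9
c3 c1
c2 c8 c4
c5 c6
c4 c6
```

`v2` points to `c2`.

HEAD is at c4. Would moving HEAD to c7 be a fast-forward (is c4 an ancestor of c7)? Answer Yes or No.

A fast-forward from c4 to c7 is possible iff c4 is an ancestor of c7.
Ancestors of c7: {c4, c5, c6, c7, c9}.
c4 is among them, so fast-forward is possible.

Yes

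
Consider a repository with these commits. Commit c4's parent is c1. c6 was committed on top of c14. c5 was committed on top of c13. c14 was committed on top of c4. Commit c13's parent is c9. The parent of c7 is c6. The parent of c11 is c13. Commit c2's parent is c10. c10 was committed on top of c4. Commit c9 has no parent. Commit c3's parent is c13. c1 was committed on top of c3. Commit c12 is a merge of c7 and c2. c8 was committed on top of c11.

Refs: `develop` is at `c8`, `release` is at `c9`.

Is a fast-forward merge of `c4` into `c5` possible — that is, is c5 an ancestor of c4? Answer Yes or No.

A fast-forward from c5 to c4 is possible iff c5 is an ancestor of c4.
Ancestors of c4: {c1, c13, c3, c4, c9}.
c5 is not among them, so fast-forward is not possible.

No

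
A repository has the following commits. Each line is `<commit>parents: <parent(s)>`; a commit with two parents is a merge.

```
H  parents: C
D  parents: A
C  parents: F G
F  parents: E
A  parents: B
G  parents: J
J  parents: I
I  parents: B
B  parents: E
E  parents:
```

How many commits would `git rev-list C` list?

Walking parent pointers from C: reachable set = {B, C, E, F, G, I, J}.
That is 7 commits.

7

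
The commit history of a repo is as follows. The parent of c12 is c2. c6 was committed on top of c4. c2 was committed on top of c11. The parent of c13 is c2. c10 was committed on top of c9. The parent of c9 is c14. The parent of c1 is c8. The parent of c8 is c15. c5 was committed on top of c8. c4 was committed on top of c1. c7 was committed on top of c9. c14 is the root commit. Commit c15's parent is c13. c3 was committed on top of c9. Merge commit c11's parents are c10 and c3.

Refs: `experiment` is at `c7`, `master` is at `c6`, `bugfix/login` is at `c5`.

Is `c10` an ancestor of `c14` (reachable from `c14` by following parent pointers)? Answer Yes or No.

Ancestors of c14: {c14}.
c10 is not in that set, so it is not an ancestor of c14.

No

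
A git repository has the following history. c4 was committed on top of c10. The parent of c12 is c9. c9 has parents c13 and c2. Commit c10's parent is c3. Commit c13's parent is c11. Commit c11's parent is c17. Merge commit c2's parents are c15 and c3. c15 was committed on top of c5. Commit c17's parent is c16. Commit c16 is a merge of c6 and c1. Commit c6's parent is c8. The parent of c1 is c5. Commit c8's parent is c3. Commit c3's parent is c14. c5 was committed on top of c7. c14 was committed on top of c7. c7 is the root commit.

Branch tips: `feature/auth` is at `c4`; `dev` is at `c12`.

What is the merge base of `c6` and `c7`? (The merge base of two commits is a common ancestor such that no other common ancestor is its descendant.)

Ancestors of c6: {c14, c3, c6, c7, c8}.
Ancestors of c7: {c7}.
Common ancestors: {c7}.
The only common ancestor is c7, so it is the merge base.

c7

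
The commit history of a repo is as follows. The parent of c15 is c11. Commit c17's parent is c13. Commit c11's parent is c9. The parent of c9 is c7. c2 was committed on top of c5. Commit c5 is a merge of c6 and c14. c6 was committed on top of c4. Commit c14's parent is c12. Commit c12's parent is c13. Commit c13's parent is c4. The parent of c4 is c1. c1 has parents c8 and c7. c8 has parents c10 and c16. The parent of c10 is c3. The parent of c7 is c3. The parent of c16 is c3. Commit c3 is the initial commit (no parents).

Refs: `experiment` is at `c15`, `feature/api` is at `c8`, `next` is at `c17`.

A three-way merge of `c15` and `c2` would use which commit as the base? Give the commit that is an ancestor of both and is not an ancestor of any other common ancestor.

c7

Ancestors of c15: {c11, c15, c3, c7, c9}.
Ancestors of c2: {c1, c10, c12, c13, c14, c16, c2, c3, c4, c5, c6, c7, c8}.
Common ancestors: {c3, c7}.
Among these, c7 is not an ancestor of any other common ancestor — it is the merge base.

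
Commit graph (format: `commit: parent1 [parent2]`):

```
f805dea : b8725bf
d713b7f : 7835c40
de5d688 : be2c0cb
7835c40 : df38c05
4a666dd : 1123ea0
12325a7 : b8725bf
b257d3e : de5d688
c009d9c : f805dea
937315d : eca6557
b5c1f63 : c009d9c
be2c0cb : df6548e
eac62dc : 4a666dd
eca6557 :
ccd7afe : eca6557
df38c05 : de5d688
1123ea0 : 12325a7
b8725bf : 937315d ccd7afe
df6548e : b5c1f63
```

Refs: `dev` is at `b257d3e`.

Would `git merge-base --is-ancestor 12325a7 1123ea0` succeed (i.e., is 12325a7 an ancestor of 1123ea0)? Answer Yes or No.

Yes

Ancestors of 1123ea0 (commits reachable by following parents): {1123ea0, 12325a7, 937315d, b8725bf, ccd7afe, eca6557}.
12325a7 is in that set, so it is an ancestor of 1123ea0.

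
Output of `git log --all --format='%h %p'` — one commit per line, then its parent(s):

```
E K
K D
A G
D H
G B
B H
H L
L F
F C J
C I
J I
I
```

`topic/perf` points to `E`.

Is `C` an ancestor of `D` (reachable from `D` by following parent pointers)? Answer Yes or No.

Yes

Ancestors of D (commits reachable by following parents): {C, D, F, H, I, J, L}.
C is in that set, so it is an ancestor of D.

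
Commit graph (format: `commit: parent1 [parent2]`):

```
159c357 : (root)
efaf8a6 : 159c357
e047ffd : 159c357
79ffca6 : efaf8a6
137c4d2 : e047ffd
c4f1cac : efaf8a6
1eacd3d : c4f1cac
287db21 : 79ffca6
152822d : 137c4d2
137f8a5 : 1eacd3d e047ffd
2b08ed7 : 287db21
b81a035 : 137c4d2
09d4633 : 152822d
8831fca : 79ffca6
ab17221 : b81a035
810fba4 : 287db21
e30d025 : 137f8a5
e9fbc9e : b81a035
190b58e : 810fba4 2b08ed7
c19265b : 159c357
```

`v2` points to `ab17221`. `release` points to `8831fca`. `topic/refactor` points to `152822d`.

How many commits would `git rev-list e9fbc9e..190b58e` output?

Reachable from 190b58e: {159c357, 190b58e, 287db21, 2b08ed7, 79ffca6, 810fba4, efaf8a6}.
Reachable from e9fbc9e: {137c4d2, 159c357, b81a035, e047ffd, e9fbc9e}.
In 190b58e's history but not e9fbc9e's: {190b58e, 287db21, 2b08ed7, 79ffca6, 810fba4, efaf8a6} — 6 commits.

6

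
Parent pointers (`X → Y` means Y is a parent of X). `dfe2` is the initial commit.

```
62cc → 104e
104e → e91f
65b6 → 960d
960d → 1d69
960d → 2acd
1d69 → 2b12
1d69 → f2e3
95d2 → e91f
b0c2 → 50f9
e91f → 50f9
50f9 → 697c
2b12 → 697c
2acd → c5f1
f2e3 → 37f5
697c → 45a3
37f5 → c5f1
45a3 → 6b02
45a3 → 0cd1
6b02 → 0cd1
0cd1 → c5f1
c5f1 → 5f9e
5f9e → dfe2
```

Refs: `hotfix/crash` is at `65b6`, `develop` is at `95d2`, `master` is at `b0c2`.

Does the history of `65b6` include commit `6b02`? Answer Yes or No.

Ancestors of 65b6 (commits reachable by following parents): {0cd1, 1d69, 2acd, 2b12, 37f5, 45a3, 5f9e, 65b6, 697c, 6b02, 960d, c5f1, dfe2, f2e3}.
6b02 is in that set, so it is an ancestor of 65b6.

Yes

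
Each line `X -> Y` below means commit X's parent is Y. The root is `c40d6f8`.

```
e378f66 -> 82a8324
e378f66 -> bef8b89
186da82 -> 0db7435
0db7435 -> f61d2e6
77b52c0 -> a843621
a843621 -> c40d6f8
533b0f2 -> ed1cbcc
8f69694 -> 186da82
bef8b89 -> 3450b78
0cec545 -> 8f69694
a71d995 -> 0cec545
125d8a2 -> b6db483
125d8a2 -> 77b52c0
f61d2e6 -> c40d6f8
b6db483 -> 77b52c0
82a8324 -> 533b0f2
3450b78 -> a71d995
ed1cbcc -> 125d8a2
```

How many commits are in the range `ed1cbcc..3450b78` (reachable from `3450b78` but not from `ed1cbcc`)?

Reachable from 3450b78: {0cec545, 0db7435, 186da82, 3450b78, 8f69694, a71d995, c40d6f8, f61d2e6}.
Reachable from ed1cbcc: {125d8a2, 77b52c0, a843621, b6db483, c40d6f8, ed1cbcc}.
In 3450b78's history but not ed1cbcc's: {0cec545, 0db7435, 186da82, 3450b78, 8f69694, a71d995, f61d2e6} — 7 commits.

7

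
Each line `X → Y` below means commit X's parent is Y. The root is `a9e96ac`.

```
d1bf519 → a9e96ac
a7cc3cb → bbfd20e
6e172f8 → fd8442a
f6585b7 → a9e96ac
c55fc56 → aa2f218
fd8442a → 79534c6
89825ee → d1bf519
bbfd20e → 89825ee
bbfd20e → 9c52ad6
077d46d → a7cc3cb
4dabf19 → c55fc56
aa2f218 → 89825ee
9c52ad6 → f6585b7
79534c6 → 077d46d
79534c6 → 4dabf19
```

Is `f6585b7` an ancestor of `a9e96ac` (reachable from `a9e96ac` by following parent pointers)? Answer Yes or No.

No

Ancestors of a9e96ac: {a9e96ac}.
f6585b7 is not in that set, so it is not an ancestor of a9e96ac.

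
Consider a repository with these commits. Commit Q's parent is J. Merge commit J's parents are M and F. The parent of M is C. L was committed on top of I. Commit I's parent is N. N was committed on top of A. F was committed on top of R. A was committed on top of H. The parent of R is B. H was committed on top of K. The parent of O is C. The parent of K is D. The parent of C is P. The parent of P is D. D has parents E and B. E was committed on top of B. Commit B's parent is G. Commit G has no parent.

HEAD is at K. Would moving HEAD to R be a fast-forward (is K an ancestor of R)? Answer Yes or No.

A fast-forward from K to R is possible iff K is an ancestor of R.
Ancestors of R: {B, G, R}.
K is not among them, so fast-forward is not possible.

No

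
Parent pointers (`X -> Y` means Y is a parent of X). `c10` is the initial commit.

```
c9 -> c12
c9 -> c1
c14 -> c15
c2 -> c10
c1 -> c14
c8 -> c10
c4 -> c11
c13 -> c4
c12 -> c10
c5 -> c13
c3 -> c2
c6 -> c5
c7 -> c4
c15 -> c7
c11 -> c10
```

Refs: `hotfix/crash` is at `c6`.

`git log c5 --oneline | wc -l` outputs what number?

5

Walking parent pointers from c5: reachable set = {c10, c11, c13, c4, c5}.
That is 5 commits.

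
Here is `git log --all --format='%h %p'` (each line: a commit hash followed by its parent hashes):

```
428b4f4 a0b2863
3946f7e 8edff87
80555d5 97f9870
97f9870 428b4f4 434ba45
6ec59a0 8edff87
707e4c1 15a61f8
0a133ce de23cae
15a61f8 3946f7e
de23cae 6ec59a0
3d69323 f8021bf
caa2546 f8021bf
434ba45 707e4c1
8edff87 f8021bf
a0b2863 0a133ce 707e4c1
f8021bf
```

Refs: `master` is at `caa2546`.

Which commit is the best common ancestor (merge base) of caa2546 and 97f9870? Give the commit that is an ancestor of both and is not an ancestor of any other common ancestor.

f8021bf

Ancestors of caa2546: {caa2546, f8021bf}.
Ancestors of 97f9870: {0a133ce, 15a61f8, 3946f7e, 428b4f4, 434ba45, 6ec59a0, 707e4c1, 8edff87, 97f9870, a0b2863, de23cae, f8021bf}.
Common ancestors: {f8021bf}.
The only common ancestor is f8021bf, so it is the merge base.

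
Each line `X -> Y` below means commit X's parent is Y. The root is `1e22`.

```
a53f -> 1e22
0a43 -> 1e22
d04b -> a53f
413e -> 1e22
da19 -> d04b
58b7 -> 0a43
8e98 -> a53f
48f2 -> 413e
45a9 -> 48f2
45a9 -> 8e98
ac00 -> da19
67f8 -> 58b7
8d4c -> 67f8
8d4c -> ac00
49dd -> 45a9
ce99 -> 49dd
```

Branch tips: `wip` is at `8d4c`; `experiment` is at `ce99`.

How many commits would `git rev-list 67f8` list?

Walking parent pointers from 67f8: reachable set = {0a43, 1e22, 58b7, 67f8}.
That is 4 commits.

4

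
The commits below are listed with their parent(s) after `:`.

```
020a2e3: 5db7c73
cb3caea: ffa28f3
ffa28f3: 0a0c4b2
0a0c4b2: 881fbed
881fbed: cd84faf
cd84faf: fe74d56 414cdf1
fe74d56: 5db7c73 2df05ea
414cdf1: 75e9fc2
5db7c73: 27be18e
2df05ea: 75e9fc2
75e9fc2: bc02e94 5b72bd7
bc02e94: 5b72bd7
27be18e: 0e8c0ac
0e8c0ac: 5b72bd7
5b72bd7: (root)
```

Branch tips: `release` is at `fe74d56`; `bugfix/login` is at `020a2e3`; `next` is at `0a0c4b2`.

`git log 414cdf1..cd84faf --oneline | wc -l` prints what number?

6

Reachable from cd84faf: {0e8c0ac, 27be18e, 2df05ea, 414cdf1, 5b72bd7, 5db7c73, 75e9fc2, bc02e94, cd84faf, fe74d56}.
Reachable from 414cdf1: {414cdf1, 5b72bd7, 75e9fc2, bc02e94}.
In cd84faf's history but not 414cdf1's: {0e8c0ac, 27be18e, 2df05ea, 5db7c73, cd84faf, fe74d56} — 6 commits.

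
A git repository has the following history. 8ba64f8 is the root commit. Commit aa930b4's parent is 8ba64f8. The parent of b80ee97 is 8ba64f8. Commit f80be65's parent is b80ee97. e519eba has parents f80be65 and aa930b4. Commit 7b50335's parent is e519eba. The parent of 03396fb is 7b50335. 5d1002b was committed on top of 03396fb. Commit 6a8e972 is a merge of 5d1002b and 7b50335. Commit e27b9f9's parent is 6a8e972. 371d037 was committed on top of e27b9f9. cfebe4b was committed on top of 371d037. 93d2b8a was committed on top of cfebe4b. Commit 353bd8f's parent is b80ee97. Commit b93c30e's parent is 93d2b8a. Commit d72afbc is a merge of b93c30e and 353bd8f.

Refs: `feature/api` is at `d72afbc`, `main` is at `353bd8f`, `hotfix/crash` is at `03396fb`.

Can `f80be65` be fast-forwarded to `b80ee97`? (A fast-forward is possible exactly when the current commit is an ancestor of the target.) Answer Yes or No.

A fast-forward from f80be65 to b80ee97 is possible iff f80be65 is an ancestor of b80ee97.
Ancestors of b80ee97: {8ba64f8, b80ee97}.
f80be65 is not among them, so fast-forward is not possible.

No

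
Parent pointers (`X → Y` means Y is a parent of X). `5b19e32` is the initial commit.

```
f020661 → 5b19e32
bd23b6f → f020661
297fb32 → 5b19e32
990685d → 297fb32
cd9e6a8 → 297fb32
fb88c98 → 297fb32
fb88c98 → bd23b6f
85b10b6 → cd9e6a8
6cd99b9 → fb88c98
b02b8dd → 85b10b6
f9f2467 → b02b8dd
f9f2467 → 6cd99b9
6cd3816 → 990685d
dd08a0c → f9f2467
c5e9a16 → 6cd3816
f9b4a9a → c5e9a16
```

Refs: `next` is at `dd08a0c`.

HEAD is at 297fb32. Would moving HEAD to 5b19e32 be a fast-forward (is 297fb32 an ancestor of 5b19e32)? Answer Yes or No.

A fast-forward from 297fb32 to 5b19e32 is possible iff 297fb32 is an ancestor of 5b19e32.
Ancestors of 5b19e32: {5b19e32}.
297fb32 is not among them, so fast-forward is not possible.

No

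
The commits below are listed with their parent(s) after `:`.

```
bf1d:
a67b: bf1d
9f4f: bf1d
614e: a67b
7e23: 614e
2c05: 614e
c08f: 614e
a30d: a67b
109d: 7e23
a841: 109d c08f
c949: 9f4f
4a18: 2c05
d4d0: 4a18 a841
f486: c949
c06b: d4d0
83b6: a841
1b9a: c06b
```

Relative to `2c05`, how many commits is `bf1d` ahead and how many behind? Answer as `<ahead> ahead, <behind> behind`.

Reachable from bf1d: {bf1d}.
Reachable from 2c05: {2c05, 614e, a67b, bf1d}.
Only in bf1d's history (ahead): {} — 0.
Only in 2c05's history (behind): {2c05, 614e, a67b} — 3.

0 ahead, 3 behind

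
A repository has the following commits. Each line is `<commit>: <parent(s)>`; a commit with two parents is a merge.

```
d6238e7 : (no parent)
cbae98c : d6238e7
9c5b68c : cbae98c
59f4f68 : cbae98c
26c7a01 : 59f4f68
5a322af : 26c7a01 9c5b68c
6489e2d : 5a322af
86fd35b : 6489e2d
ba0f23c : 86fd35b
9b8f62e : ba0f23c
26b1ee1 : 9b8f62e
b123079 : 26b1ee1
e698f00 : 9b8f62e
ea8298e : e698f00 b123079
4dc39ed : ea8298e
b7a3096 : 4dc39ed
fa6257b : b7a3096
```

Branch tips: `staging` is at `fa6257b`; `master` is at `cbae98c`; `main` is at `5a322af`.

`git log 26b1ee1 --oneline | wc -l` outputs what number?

11

Walking parent pointers from 26b1ee1: reachable set = {26b1ee1, 26c7a01, 59f4f68, 5a322af, 6489e2d, 86fd35b, 9b8f62e, 9c5b68c, ba0f23c, cbae98c, d6238e7}.
That is 11 commits.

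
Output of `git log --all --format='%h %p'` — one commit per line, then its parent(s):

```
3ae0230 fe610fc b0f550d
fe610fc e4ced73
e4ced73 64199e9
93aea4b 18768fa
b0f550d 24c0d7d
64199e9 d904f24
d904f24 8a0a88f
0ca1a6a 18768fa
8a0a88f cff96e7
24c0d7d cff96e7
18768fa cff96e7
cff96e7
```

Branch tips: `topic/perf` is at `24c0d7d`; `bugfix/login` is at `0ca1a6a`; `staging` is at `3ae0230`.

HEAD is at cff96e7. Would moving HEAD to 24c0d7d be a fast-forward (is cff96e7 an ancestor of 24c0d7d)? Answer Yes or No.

Yes

A fast-forward from cff96e7 to 24c0d7d is possible iff cff96e7 is an ancestor of 24c0d7d.
Ancestors of 24c0d7d: {24c0d7d, cff96e7}.
cff96e7 is among them, so fast-forward is possible.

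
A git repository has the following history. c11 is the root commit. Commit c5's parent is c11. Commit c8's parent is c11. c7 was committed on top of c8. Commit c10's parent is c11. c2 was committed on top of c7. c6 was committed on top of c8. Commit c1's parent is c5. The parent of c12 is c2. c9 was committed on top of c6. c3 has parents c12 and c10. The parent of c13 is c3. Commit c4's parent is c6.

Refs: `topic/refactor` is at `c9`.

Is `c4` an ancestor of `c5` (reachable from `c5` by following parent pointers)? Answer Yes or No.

No

Ancestors of c5: {c11, c5}.
c4 is not in that set, so it is not an ancestor of c5.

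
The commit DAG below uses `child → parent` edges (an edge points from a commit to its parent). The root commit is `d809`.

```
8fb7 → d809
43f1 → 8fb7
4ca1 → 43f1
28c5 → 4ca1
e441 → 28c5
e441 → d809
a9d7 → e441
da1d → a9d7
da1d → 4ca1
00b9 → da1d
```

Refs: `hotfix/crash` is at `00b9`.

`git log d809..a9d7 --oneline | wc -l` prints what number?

6

Reachable from a9d7: {28c5, 43f1, 4ca1, 8fb7, a9d7, d809, e441}.
Reachable from d809: {d809}.
In a9d7's history but not d809's: {28c5, 43f1, 4ca1, 8fb7, a9d7, e441} — 6 commits.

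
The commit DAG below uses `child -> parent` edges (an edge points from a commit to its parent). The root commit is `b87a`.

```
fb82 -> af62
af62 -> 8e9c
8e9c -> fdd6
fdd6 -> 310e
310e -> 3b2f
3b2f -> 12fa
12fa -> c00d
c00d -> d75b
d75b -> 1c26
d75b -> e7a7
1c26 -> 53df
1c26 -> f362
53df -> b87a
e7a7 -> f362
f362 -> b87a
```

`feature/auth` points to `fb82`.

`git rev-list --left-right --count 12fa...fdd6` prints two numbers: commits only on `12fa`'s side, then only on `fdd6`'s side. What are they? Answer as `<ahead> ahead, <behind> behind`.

Reachable from 12fa: {12fa, 1c26, 53df, b87a, c00d, d75b, e7a7, f362}.
Reachable from fdd6: {12fa, 1c26, 310e, 3b2f, 53df, b87a, c00d, d75b, e7a7, f362, fdd6}.
Only in 12fa's history (ahead): {} — 0.
Only in fdd6's history (behind): {310e, 3b2f, fdd6} — 3.

0 ahead, 3 behind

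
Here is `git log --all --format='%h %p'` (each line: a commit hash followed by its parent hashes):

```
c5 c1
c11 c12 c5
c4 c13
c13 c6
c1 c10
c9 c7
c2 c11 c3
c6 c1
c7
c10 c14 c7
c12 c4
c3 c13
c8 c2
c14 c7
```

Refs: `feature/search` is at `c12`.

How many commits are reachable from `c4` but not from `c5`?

3

Reachable from c4: {c1, c10, c13, c14, c4, c6, c7}.
Reachable from c5: {c1, c10, c14, c5, c7}.
In c4's history but not c5's: {c13, c4, c6} — 3 commits.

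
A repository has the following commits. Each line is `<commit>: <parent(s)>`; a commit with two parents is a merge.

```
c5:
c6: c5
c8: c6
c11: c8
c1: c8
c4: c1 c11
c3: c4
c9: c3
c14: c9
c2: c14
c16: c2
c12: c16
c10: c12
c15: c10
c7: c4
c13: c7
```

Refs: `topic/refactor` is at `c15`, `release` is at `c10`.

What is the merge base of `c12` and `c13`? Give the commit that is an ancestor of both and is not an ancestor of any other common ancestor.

c4

Ancestors of c12: {c1, c11, c12, c14, c16, c2, c3, c4, c5, c6, c8, c9}.
Ancestors of c13: {c1, c11, c13, c4, c5, c6, c7, c8}.
Common ancestors: {c1, c11, c4, c5, c6, c8}.
Among these, c4 is not an ancestor of any other common ancestor — it is the merge base.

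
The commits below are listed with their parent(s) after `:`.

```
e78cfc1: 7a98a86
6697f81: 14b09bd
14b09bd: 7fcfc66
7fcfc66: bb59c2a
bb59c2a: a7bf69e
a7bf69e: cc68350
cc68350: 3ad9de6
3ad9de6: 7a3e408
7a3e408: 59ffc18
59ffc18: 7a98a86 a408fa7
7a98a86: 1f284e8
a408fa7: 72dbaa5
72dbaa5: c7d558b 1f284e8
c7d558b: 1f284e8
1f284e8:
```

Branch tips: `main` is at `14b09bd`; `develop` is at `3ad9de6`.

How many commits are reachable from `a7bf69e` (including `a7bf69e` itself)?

Walking parent pointers from a7bf69e: reachable set = {1f284e8, 3ad9de6, 59ffc18, 72dbaa5, 7a3e408, 7a98a86, a408fa7, a7bf69e, c7d558b, cc68350}.
That is 10 commits.

10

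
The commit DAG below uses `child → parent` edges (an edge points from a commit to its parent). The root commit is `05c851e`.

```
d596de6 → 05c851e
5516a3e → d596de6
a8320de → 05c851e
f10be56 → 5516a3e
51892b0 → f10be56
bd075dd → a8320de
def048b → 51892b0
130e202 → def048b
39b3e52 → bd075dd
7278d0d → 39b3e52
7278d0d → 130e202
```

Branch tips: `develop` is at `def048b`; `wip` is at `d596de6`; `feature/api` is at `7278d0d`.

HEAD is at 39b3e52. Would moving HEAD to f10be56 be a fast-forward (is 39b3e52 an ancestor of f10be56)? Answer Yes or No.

No

A fast-forward from 39b3e52 to f10be56 is possible iff 39b3e52 is an ancestor of f10be56.
Ancestors of f10be56: {05c851e, 5516a3e, d596de6, f10be56}.
39b3e52 is not among them, so fast-forward is not possible.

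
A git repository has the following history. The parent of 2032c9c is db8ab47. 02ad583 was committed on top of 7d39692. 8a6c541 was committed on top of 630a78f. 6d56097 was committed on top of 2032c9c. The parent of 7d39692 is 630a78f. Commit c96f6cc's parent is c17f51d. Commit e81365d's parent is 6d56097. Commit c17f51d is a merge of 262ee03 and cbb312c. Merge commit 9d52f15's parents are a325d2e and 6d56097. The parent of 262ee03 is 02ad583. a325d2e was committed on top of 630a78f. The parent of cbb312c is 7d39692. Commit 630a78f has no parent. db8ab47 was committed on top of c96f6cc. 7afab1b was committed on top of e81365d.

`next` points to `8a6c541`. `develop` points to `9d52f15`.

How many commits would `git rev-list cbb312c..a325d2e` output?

1

Reachable from a325d2e: {630a78f, a325d2e}.
Reachable from cbb312c: {630a78f, 7d39692, cbb312c}.
In a325d2e's history but not cbb312c's: {a325d2e} — 1 commit.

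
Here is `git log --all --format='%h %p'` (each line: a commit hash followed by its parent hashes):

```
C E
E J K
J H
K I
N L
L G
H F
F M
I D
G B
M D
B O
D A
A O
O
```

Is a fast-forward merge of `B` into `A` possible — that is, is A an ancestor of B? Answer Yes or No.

A fast-forward from A to B is possible iff A is an ancestor of B.
Ancestors of B: {B, O}.
A is not among them, so fast-forward is not possible.

No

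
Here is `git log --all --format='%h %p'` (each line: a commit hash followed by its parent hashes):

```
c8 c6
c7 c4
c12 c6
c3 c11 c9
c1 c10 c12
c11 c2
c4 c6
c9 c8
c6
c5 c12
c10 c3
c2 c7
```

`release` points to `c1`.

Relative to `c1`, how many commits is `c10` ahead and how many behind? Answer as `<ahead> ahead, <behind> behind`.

Reachable from c10: {c10, c11, c2, c3, c4, c6, c7, c8, c9}.
Reachable from c1: {c1, c10, c11, c12, c2, c3, c4, c6, c7, c8, c9}.
Only in c10's history (ahead): {} — 0.
Only in c1's history (behind): {c1, c12} — 2.

0 ahead, 2 behind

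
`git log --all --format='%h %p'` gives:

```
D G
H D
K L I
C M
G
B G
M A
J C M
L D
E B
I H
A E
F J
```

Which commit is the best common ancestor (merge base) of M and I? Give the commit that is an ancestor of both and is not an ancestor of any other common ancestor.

G

Ancestors of M: {A, B, E, G, M}.
Ancestors of I: {D, G, H, I}.
Common ancestors: {G}.
The only common ancestor is G, so it is the merge base.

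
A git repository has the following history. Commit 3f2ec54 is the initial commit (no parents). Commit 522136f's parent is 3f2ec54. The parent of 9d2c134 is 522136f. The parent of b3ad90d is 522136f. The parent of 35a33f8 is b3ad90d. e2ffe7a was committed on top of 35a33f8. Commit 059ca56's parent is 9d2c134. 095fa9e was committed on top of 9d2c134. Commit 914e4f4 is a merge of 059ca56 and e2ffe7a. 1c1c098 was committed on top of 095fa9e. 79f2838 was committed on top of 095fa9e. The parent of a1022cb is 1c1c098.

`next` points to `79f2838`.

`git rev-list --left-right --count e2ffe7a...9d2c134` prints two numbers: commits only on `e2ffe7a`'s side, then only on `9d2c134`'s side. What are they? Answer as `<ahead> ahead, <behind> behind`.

Reachable from e2ffe7a: {35a33f8, 3f2ec54, 522136f, b3ad90d, e2ffe7a}.
Reachable from 9d2c134: {3f2ec54, 522136f, 9d2c134}.
Only in e2ffe7a's history (ahead): {35a33f8, b3ad90d, e2ffe7a} — 3.
Only in 9d2c134's history (behind): {9d2c134} — 1.

3 ahead, 1 behind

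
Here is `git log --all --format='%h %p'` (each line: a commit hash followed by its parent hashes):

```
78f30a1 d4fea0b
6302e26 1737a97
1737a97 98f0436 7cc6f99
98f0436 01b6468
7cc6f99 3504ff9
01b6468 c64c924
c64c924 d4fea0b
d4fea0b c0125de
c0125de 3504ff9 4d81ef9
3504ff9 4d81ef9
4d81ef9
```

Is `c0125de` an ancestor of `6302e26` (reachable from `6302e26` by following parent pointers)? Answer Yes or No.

Ancestors of 6302e26 (commits reachable by following parents): {01b6468, 1737a97, 3504ff9, 4d81ef9, 6302e26, 7cc6f99, 98f0436, c0125de, c64c924, d4fea0b}.
c0125de is in that set, so it is an ancestor of 6302e26.

Yes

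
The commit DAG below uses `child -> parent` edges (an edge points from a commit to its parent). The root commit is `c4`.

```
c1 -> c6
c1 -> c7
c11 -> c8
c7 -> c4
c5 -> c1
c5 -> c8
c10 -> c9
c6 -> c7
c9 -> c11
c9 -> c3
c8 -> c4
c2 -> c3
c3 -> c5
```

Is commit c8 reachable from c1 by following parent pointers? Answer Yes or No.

No

Ancestors of c1: {c1, c4, c6, c7}.
c8 is not in that set, so it is not an ancestor of c1.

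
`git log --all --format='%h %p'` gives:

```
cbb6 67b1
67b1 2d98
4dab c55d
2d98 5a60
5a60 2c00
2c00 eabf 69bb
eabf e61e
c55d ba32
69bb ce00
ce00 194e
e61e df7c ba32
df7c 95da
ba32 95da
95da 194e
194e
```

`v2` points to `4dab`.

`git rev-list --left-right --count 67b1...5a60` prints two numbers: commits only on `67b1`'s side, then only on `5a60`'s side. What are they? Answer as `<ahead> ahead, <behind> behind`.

2 ahead, 0 behind

Reachable from 67b1: {194e, 2c00, 2d98, 5a60, 67b1, 69bb, 95da, ba32, ce00, df7c, e61e, eabf}.
Reachable from 5a60: {194e, 2c00, 5a60, 69bb, 95da, ba32, ce00, df7c, e61e, eabf}.
Only in 67b1's history (ahead): {2d98, 67b1} — 2.
Only in 5a60's history (behind): {} — 0.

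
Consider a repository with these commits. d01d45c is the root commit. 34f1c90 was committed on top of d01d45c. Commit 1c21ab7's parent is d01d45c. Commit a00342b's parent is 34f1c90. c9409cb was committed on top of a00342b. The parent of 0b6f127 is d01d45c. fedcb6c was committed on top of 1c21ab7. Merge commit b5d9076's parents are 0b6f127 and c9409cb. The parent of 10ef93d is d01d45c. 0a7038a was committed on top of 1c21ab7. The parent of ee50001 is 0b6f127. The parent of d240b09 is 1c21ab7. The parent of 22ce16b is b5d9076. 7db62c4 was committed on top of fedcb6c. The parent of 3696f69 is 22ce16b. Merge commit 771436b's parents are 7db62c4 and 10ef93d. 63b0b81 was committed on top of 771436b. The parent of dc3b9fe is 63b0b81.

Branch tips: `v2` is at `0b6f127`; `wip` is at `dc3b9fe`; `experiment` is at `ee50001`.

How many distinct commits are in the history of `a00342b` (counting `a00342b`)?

Walking parent pointers from a00342b: reachable set = {34f1c90, a00342b, d01d45c}.
That is 3 commits.

3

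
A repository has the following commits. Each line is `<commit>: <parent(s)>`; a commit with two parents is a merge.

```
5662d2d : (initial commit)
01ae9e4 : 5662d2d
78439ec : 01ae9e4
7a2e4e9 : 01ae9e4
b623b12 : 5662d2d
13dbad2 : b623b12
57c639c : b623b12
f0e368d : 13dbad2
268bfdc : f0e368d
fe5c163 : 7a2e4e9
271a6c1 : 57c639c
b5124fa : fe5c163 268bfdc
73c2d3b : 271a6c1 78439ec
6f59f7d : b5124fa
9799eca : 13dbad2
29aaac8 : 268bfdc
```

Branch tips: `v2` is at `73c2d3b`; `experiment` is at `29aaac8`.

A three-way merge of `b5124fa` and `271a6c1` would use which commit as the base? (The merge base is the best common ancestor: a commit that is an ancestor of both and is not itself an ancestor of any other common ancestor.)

b623b12

Ancestors of b5124fa: {01ae9e4, 13dbad2, 268bfdc, 5662d2d, 7a2e4e9, b5124fa, b623b12, f0e368d, fe5c163}.
Ancestors of 271a6c1: {271a6c1, 5662d2d, 57c639c, b623b12}.
Common ancestors: {5662d2d, b623b12}.
Among these, b623b12 is not an ancestor of any other common ancestor — it is the merge base.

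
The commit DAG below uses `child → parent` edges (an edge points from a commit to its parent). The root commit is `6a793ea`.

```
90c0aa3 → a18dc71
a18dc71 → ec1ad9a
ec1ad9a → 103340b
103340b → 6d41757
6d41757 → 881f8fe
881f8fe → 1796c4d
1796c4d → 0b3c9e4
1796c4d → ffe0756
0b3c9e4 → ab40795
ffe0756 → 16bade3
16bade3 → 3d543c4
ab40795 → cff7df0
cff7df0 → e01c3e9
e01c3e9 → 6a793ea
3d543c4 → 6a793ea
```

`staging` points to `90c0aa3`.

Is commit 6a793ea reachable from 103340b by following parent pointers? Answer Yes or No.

Yes

Ancestors of 103340b (commits reachable by following parents): {0b3c9e4, 103340b, 16bade3, 1796c4d, 3d543c4, 6a793ea, 6d41757, 881f8fe, ab40795, cff7df0, e01c3e9, ffe0756}.
6a793ea is in that set, so it is an ancestor of 103340b.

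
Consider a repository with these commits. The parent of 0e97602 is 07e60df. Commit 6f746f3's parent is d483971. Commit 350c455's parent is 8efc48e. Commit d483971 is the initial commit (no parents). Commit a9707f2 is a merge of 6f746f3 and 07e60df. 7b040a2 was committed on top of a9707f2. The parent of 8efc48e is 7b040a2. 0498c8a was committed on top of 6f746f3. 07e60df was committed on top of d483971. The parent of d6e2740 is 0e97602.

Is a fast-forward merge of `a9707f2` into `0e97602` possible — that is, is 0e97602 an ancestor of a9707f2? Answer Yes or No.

A fast-forward from 0e97602 to a9707f2 is possible iff 0e97602 is an ancestor of a9707f2.
Ancestors of a9707f2: {07e60df, 6f746f3, a9707f2, d483971}.
0e97602 is not among them, so fast-forward is not possible.

No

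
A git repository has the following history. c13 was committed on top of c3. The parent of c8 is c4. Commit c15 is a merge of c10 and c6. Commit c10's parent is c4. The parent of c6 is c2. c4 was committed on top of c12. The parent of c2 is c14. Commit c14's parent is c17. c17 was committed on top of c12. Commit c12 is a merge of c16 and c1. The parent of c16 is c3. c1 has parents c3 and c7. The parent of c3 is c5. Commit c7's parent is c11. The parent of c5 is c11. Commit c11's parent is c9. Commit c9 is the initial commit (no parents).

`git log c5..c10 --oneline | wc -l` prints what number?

7

Reachable from c10: {c1, c10, c11, c12, c16, c3, c4, c5, c7, c9}.
Reachable from c5: {c11, c5, c9}.
In c10's history but not c5's: {c1, c10, c12, c16, c3, c4, c7} — 7 commits.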